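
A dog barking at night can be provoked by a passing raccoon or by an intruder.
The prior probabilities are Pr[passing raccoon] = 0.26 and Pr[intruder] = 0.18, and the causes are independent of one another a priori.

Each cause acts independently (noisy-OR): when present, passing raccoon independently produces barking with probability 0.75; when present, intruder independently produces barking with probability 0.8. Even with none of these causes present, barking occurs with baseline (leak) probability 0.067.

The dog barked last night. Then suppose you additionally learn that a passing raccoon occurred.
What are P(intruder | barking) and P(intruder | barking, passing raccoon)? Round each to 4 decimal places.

Under noisy-OR, P(barking | causes) = 1 − (1−0.067)·∏(1−qᵢ) over the active causes.
Sum P(barking|·) weighted by the priors over the 4 (passing raccoon, intruder) configurations:
  P(barking) = 0.067*0.74*0.82 + 0.8134*0.74*0.18 + 0.76675*0.26*0.82 + 0.95335*0.26*0.18
        = 0.040656 + 0.108345 + 0.163471 + 0.044617 = 0.357089
Keeping only the intruder-present terms gives 0.152962, so
  P(intruder | barking) = 0.152962 / 0.357089 ≈ 0.4284

Now condition on the additional information:
Sum P(barking|·) weighted by the priors over both values of intruder:
  P(barking | passing raccoon) = 0.76675·0.82 + 0.95335·0.18
        = 0.628735 + 0.171603 = 0.800338
The terms with intruder present sum to 0.171603, so
  P(intruder | barking, passing raccoon) = 0.171603 / 0.800338 ≈ 0.2144
Conditioning on passing raccoon lowers the posterior on intruder: the classic explaining-away effect in a common-effect structure.

P(intruder | barking) ≈ 0.4284; P(intruder | barking, passing raccoon) ≈ 0.2144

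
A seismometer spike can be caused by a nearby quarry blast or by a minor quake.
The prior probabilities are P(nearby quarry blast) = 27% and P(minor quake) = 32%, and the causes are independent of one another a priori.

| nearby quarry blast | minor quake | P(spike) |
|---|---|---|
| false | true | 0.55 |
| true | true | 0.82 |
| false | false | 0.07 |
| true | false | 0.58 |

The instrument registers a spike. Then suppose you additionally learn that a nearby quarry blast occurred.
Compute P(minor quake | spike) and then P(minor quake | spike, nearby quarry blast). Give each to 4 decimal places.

P(minor quake | spike) ≈ 0.5853; P(minor quake | spike, nearby quarry blast) ≈ 0.3995

Enumerate the 4 (nearby quarry blast, minor quake) configurations and weight by the priors:
  P(spike) = 0.07×0.73×0.68 + 0.55×0.73×0.32 + 0.58×0.27×0.68 + 0.82×0.27×0.32
        = 0.034748 + 0.128480 + 0.106488 + 0.070848 = 0.340564
The terms with minor quake present sum to 0.199328, so
  P(minor quake | spike) = 0.199328 / 0.340564 ≈ 0.5853

Now condition on the additional information:
By total probability over both values of minor quake:
  P(spike | nearby quarry blast) = 0.58·0.68 + 0.82·0.32
        = 0.394400 + 0.262400 = 0.656800
Configurations with minor quake contribute 0.262400, so
  P(minor quake | spike, nearby quarry blast) = 0.262400 / 0.656800 ≈ 0.3995
The drop from 0.5853 to 0.3995 is the explaining-away (discounting) effect.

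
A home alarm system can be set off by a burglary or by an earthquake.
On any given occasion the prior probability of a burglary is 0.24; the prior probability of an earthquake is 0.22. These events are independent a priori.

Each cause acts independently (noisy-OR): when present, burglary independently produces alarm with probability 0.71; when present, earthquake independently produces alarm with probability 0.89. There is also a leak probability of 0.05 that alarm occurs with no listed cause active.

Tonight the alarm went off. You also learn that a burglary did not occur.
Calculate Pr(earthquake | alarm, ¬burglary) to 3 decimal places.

Pr(earthquake | alarm, ¬burglary) ≈ 0.835

Under noisy-OR, P(alarm | causes) = 1 − (1−0.05)·∏(1−qᵢ) over the active causes.
P(alarm | ¬burglary) = 0.05·0.78 + 0.8955·0.22 = 0.039000 + 0.197010 = 0.236010
Of this, 0.197010 comes from 0.8955·0.22 (the earthquake=true cases).
P(earthquake | alarm, ¬burglary) = 0.197010 / 0.236010 ≈ 0.835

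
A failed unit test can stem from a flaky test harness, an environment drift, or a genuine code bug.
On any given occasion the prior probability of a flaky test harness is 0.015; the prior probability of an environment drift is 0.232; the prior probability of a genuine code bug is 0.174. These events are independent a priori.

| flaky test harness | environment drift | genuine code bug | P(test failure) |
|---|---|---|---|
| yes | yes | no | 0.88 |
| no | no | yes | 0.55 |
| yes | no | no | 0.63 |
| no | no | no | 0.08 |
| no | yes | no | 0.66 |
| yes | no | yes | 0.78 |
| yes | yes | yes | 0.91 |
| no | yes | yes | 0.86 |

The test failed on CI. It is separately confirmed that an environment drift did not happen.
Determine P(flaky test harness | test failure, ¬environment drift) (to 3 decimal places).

P(flaky test harness | test failure, ¬environment drift) ≈ 0.058

Weight on flaky test harness=true, given the evidence: 0.007806 + 0.002036 = 0.009842
Denominator P(test failure | ¬environment drift): 0.08*0.985*0.826 + 0.55*0.985*0.174 + 0.63*0.015*0.826 + 0.78*0.015*0.174 = 0.169196
P(flaky test harness | test failure, ¬environment drift) = 0.009842/0.169196 ≈ 0.058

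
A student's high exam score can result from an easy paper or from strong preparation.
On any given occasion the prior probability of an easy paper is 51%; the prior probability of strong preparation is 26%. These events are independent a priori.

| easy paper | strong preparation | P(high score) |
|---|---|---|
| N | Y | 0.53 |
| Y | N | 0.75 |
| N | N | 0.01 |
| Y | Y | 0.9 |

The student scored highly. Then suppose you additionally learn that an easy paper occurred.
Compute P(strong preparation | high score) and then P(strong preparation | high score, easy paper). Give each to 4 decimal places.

Sum P(high score|·) weighted by the priors over the 4 (easy paper, strong preparation) configurations:
  P(high score) = 0.01×0.49×0.74 + 0.53×0.49×0.26 + 0.75×0.51×0.74 + 0.9×0.51×0.26
        = 0.003626 + 0.067522 + 0.283050 + 0.119340 = 0.473538
Configurations with strong preparation contribute 0.186862, so
  P(strong preparation | high score) = 0.186862 / 0.473538 ≈ 0.3946

Now condition on the additional information:
Sum P(high score|·) weighted by the priors over both values of strong preparation:
  P(high score | easy paper) = 0.75×0.74 + 0.9×0.26
        = 0.555000 + 0.234000 = 0.789000
The terms with strong preparation present sum to 0.234000, so
  P(strong preparation | high score, easy paper) = 0.234000 / 0.789000 ≈ 0.2966
Conditioning on easy paper lowers the posterior on strong preparation: the classic explaining-away effect in a common-effect structure.

P(strong preparation | high score) ≈ 0.3946; P(strong preparation | high score, easy paper) ≈ 0.2966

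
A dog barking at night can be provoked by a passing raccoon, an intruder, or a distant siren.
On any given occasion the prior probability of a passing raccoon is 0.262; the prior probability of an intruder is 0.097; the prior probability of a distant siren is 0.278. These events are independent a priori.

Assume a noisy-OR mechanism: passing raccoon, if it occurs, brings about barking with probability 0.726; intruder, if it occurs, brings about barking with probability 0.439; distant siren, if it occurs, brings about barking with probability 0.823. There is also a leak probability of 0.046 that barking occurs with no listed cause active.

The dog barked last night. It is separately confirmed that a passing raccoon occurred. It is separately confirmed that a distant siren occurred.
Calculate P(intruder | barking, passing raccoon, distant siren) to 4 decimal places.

Under noisy-OR, P(barking | causes) = 1 − (1−0.046)·∏(1−qᵢ) over the active causes.
P(barking | passing raccoon, distant siren) = 0.953733×0.903 + 0.974044×0.097 = 0.861221 + 0.094482 = 0.955703
The intruder-present share is 0.974044×0.097 = 0.094482.
P(intruder | barking, passing raccoon, distant siren) = 0.094482 / 0.955703 ≈ 0.0989

P(intruder | barking, passing raccoon, distant siren) ≈ 0.0989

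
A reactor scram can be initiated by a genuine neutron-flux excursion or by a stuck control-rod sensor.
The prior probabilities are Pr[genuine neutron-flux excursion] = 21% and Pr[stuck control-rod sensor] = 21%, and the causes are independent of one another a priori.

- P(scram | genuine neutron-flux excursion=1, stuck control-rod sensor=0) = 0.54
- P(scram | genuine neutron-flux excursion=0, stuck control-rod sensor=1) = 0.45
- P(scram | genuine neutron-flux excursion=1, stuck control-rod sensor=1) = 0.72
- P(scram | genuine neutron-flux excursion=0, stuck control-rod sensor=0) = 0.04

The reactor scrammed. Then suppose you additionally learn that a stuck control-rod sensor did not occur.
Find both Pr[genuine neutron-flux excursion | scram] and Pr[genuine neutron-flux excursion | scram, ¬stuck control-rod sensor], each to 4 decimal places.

Numerator (weight on configurations with genuine neutron-flux excursion): 0.089586 + 0.031752 = 0.121338
The normalizing constant is 0.04·0.79·0.79 + 0.45·0.79·0.21 + 0.54·0.21·0.79 + 0.72·0.21·0.21 = 0.220957
Posterior = 0.121338 / 0.220957 ≈ 0.5491

Now condition on the additional information:
For the numerator, keep only genuine neutron-flux excursion=true terms: 0.54×0.21 = 0.113400
The normalizing constant is 0.04×0.79 + 0.54×0.21 = 0.145000
Posterior = 0.113400 / 0.145000 ≈ 0.7821
With stuck control-rod sensor excluded, genuine neutron-flux excursion must carry more of the explanatory weight for the scram.

Pr[genuine neutron-flux excursion | scram] ≈ 0.5491; Pr[genuine neutron-flux excursion | scram, ¬stuck control-rod sensor] ≈ 0.7821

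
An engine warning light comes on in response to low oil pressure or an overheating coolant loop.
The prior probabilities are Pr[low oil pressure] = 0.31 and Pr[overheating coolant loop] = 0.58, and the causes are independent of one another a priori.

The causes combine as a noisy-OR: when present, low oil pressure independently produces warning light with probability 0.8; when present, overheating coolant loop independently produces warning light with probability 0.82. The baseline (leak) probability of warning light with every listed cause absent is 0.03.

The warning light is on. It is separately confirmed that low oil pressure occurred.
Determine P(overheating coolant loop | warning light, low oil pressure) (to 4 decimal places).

Under noisy-OR, P(warning light | causes) = 1 − (1−0.03)·∏(1−qᵢ) over the active causes.
For the numerator, keep only overheating coolant loop=true terms: 0.96508·0.58 = 0.559746
The normalizing constant is 0.806·0.42 + 0.96508·0.58 = 0.898266
Posterior = 0.559746 / 0.898266 ≈ 0.6231

P(overheating coolant loop | warning light, low oil pressure) ≈ 0.6231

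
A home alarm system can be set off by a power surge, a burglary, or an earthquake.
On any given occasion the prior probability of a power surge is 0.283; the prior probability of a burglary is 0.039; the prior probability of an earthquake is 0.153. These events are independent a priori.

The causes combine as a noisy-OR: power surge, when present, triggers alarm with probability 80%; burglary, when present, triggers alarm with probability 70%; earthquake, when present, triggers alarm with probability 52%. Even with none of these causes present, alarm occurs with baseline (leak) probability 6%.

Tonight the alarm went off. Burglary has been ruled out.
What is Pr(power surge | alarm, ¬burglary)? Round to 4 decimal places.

Pr(power surge | alarm, ¬burglary) ≈ 0.7077

Under noisy-OR, P(alarm | causes) = 1 − (1−0.06)·∏(1−qᵢ) over the active causes.
Weight on power surge=true, given the evidence: 0.194637 + 0.039392 = 0.234029
Normalizer over all consistent configurations: 0.06*0.717*0.847 + 0.5488*0.717*0.153 + 0.812*0.283*0.847 + 0.90976*0.283*0.153 = 0.330671
Posterior = 0.234029 / 0.330671 ≈ 0.7077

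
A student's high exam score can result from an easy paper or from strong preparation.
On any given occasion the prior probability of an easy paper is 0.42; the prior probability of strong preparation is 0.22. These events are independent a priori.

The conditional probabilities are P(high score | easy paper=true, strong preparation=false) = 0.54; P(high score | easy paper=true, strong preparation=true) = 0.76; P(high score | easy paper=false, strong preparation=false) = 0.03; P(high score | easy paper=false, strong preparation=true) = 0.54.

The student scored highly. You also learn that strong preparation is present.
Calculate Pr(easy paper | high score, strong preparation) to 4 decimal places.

Pr(easy paper | high score, strong preparation) ≈ 0.5047

For the numerator, keep only easy paper=true terms: 0.76·0.42 = 0.319200
The normalizing constant is 0.54·0.58 + 0.76·0.42 = 0.632400
P(easy paper | high score, strong preparation) = 0.319200/0.632400 ≈ 0.5047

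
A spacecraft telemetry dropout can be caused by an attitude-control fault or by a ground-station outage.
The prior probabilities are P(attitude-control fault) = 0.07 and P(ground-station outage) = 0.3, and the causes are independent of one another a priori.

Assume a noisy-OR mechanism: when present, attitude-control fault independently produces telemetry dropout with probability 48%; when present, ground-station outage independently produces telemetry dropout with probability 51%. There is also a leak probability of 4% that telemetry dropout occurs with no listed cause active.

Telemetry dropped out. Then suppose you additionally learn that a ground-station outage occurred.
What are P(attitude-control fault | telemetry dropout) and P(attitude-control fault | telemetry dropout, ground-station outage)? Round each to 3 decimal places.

P(attitude-control fault | telemetry dropout) ≈ 0.189; P(attitude-control fault | telemetry dropout, ground-station outage) ≈ 0.097

Under noisy-OR, P(telemetry dropout | causes) = 1 − (1−0.04)·∏(1−qᵢ) over the active causes.
P(telemetry dropout) = 0.04·0.93·0.7 + 0.5296·0.93·0.3 + 0.5008·0.07·0.7 + 0.755392·0.07·0.3 = 0.026040 + 0.147758 + 0.024539 + 0.015863 = 0.214200
The attitude-control fault-present share is 0.024539 + 0.015863 = 0.040402.
Hence the posterior is 0.040402/0.214200 ≈ 0.189.

Now also conditioning on ground-station outage=true:
Sum P(telemetry dropout|·) weighted by the priors over both values of attitude-control fault:
  P(telemetry dropout | ground-station outage) = 0.5296·0.93 + 0.755392·0.07
        = 0.492528 + 0.052877 = 0.545405
Configurations with attitude-control fault contribute 0.052877, so
  P(attitude-control fault | telemetry dropout, ground-station outage) = 0.052877 / 0.545405 ≈ 0.097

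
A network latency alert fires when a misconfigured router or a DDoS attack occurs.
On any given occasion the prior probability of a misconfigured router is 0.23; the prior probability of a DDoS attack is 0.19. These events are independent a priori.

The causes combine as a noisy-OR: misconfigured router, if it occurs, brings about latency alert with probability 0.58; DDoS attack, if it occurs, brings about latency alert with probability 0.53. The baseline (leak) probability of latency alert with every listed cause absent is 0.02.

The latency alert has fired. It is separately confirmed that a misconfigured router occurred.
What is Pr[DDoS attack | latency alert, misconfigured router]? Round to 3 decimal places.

Pr[DDoS attack | latency alert, misconfigured router] ≈ 0.243

Under noisy-OR, P(latency alert | causes) = 1 − (1−0.02)·∏(1−qᵢ) over the active causes.
Numerator (weight on configurations with DDoS attack): 0.806548×0.19 = 0.153244
Denominator P(latency alert | misconfigured router): 0.5884×0.81 + 0.806548×0.19 = 0.629848
Posterior = 0.153244 / 0.629848 ≈ 0.243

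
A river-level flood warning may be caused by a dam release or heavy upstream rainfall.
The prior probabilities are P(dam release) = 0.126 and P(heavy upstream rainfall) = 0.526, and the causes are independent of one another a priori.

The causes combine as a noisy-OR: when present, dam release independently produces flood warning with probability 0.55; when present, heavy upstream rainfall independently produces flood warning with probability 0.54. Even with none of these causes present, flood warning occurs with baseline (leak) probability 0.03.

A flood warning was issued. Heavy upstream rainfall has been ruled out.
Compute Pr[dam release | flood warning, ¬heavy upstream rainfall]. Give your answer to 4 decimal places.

Pr[dam release | flood warning, ¬heavy upstream rainfall] ≈ 0.7303

Under noisy-OR, P(flood warning | causes) = 1 − (1−0.03)·∏(1−qᵢ) over the active causes.
Weight on dam release=true, given the evidence: 0.5635*0.126 = 0.071001
Denominator P(flood warning | ¬heavy upstream rainfall): 0.03*0.874 + 0.5635*0.126 = 0.097221
P(dam release | flood warning, ¬heavy upstream rainfall) = 0.071001/0.097221 ≈ 0.7303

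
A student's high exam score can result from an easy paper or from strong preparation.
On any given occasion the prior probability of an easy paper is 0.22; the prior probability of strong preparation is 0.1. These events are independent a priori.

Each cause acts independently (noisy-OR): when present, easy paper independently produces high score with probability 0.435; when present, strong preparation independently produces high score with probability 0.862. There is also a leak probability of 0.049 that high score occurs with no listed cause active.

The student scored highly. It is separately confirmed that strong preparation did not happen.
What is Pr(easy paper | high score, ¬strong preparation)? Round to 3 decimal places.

Pr(easy paper | high score, ¬strong preparation) ≈ 0.727

Under noisy-OR, P(high score | causes) = 1 − (1−0.049)·∏(1−qᵢ) over the active causes.
Enumerate both values of easy paper and weight by the priors:
  P(high score | ¬strong preparation) = 0.049*0.78 + 0.462685*0.22
        = 0.038220 + 0.101791 = 0.140011
Keeping only the easy paper-present terms gives 0.101791, so
  P(easy paper | high score, ¬strong preparation) = 0.101791 / 0.140011 ≈ 0.727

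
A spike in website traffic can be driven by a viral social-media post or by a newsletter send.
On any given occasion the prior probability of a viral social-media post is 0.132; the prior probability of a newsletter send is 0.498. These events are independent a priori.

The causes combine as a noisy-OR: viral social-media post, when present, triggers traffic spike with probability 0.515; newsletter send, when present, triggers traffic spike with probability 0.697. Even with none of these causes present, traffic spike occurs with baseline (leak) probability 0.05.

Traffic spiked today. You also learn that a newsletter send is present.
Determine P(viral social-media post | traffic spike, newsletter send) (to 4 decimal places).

P(viral social-media post | traffic spike, newsletter send) ≈ 0.1552

Under noisy-OR, P(traffic spike | causes) = 1 − (1−0.05)·∏(1−qᵢ) over the active causes.
By total probability over both values of viral social-media post:
  P(traffic spike | newsletter send) = 0.71215·0.868 + 0.860393·0.132
        = 0.618146 + 0.113572 = 0.731718
Keeping only the viral social-media post-present terms gives 0.113572, so
  P(viral social-media post | traffic spike, newsletter send) = 0.113572 / 0.731718 ≈ 0.1552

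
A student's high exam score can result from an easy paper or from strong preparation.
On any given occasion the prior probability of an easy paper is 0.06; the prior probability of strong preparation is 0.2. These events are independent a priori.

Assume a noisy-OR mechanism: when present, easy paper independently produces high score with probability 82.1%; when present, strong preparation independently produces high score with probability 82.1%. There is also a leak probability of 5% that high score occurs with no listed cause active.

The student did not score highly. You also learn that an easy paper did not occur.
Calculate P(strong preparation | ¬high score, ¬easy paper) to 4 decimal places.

Under noisy-OR, P(high score | causes) = 1 − (1−0.05)·∏(1−qᵢ) over the active causes.
Numerator (weight on configurations with strong preparation): 0.17005*0.2 = 0.034010
The normalizing constant is 0.95*0.8 + 0.17005*0.2 = 0.794010
P(strong preparation | ¬high score, ¬easy paper) = 0.034010/0.794010 ≈ 0.0428

P(strong preparation | ¬high score, ¬easy paper) ≈ 0.0428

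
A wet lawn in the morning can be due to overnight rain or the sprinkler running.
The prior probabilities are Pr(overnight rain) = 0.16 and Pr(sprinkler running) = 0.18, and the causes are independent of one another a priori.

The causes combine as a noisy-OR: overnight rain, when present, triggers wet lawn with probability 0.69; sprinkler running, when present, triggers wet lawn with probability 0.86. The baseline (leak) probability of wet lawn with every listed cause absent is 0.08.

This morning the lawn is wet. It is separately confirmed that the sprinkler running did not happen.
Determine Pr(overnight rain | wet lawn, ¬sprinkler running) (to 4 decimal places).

Under noisy-OR, P(wet lawn | causes) = 1 − (1−0.08)·∏(1−qᵢ) over the active causes.
By total probability over both values of overnight rain:
  P(wet lawn | ¬sprinkler running) = 0.08*0.84 + 0.7148*0.16
        = 0.067200 + 0.114368 = 0.181568
Keeping only the overnight rain-present terms gives 0.114368, so
  P(overnight rain | wet lawn, ¬sprinkler running) = 0.114368 / 0.181568 ≈ 0.6299

Pr(overnight rain | wet lawn, ¬sprinkler running) ≈ 0.6299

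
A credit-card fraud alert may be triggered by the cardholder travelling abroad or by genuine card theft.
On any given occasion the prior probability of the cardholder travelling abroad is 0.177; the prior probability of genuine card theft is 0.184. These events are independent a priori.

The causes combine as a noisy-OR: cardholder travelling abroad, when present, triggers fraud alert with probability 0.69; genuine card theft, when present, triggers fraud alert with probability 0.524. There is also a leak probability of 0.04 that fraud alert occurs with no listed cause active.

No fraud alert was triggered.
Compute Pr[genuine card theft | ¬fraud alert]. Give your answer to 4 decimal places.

Under noisy-OR, P(fraud alert | causes) = 1 − (1−0.04)·∏(1−qᵢ) over the active causes.
Numerator (weight on configurations with genuine card theft): 0.069198 + 0.004614 = 0.073812
Denominator P(¬fraud alert): 0.96×0.823×0.816 + 0.45696×0.823×0.184 + 0.2976×0.177×0.816 + 0.141658×0.177×0.184 = 0.761500
P(genuine card theft | ¬fraud alert) = 0.073812/0.761500 ≈ 0.0969

Pr[genuine card theft | ¬fraud alert] ≈ 0.0969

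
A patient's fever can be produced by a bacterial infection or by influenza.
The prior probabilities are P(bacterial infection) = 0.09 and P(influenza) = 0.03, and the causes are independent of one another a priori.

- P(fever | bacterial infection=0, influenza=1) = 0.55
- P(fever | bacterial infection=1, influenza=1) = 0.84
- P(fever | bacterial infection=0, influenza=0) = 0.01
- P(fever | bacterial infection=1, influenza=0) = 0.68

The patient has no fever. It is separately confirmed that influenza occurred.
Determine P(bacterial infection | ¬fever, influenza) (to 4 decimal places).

Weight on bacterial infection=true, given the evidence: 0.16*0.09 = 0.014400
Denominator P(¬fever | influenza): 0.45*0.91 + 0.16*0.09 = 0.423900
Posterior = 0.014400 / 0.423900 ≈ 0.0340

P(bacterial infection | ¬fever, influenza) ≈ 0.0340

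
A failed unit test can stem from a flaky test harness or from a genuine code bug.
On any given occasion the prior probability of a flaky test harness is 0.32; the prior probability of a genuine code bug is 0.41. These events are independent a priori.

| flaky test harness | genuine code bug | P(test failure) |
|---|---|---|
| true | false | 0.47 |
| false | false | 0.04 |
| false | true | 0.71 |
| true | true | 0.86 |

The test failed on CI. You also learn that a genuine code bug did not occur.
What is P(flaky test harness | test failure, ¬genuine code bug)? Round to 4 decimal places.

Weight on flaky test harness=true, given the evidence: 0.47×0.32 = 0.150400
Normalizer over all consistent configurations: 0.04×0.68 + 0.47×0.32 = 0.177600
P(flaky test harness | test failure, ¬genuine code bug) = 0.150400/0.177600 ≈ 0.8468

P(flaky test harness | test failure, ¬genuine code bug) ≈ 0.8468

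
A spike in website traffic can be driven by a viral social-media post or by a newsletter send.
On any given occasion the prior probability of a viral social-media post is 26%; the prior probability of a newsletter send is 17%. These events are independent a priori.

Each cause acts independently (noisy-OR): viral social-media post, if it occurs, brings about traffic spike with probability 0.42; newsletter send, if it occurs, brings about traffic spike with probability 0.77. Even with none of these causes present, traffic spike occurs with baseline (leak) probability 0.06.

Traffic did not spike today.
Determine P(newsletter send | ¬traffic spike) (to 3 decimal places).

P(newsletter send | ¬traffic spike) ≈ 0.045

Under noisy-OR, P(traffic spike | causes) = 1 − (1−0.06)·∏(1−qᵢ) over the active causes.
P(¬traffic spike) = 0.94×0.74×0.83 + 0.2162×0.74×0.17 + 0.5452×0.26×0.83 + 0.125396×0.26×0.17 = 0.577348 + 0.027198 + 0.117654 + 0.005543 = 0.727743
The newsletter send-present share is 0.027198 + 0.005543 = 0.032741.
Hence the posterior is 0.032741/0.727743 ≈ 0.045.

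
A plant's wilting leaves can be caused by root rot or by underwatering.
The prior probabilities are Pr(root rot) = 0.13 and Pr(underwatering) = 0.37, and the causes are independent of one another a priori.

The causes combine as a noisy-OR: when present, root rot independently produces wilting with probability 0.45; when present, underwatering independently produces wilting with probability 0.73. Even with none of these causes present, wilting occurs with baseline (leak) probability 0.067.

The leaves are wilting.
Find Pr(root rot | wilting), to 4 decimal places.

Under noisy-OR, P(wilting | causes) = 1 − (1−0.067)·∏(1−qᵢ) over the active causes.
Sum P(wilting|·) weighted by the priors over the 4 (root rot, underwatering) configurations:
  P(wilting) = 0.067·0.87·0.63 + 0.74809·0.87·0.37 + 0.48685·0.13·0.63 + 0.861449·0.13·0.37
        = 0.036723 + 0.240810 + 0.039873 + 0.041436 = 0.358842
Keeping only the root rot-present terms gives 0.081309, so
  P(root rot | wilting) = 0.081309 / 0.358842 ≈ 0.2266

Pr(root rot | wilting) ≈ 0.2266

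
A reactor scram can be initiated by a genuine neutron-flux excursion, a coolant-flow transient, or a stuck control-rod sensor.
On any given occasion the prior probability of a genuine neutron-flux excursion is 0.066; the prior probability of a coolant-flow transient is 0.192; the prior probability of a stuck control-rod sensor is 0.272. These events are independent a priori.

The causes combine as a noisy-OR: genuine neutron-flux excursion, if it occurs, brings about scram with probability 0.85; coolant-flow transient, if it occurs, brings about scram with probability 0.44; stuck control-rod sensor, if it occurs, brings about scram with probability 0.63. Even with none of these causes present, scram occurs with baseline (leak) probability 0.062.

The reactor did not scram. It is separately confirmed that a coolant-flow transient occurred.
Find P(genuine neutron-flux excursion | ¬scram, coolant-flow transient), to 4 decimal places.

P(genuine neutron-flux excursion | ¬scram, coolant-flow transient) ≈ 0.0105

Under noisy-OR, P(scram | causes) = 1 − (1−0.062)·∏(1−qᵢ) over the active causes.
P(¬scram | coolant-flow transient) = 0.52528×0.934×0.728 + 0.194354×0.934×0.272 + 0.078792×0.066×0.728 + 0.029153×0.066×0.272 = 0.357165 + 0.049375 + 0.003786 + 0.000523 = 0.410849
Restricting to configurations with genuine neutron-flux excursion present: 0.003786 + 0.000523 = 0.004309.
So P(genuine neutron-flux excursion | ¬scram, coolant-flow transient) = 0.004309/0.410849 ≈ 0.0105.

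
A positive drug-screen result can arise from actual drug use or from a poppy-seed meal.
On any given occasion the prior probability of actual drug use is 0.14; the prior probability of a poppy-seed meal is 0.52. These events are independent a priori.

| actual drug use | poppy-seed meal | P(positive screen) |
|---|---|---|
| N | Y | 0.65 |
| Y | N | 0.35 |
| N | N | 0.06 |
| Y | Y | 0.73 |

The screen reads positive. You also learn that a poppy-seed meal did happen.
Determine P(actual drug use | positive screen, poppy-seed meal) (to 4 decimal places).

By total probability over both values of actual drug use:
  P(positive screen | poppy-seed meal) = 0.65×0.86 + 0.73×0.14
        = 0.559000 + 0.102200 = 0.661200
Configurations with actual drug use contribute 0.102200, so
  P(actual drug use | positive screen, poppy-seed meal) = 0.102200 / 0.661200 ≈ 0.1546

P(actual drug use | positive screen, poppy-seed meal) ≈ 0.1546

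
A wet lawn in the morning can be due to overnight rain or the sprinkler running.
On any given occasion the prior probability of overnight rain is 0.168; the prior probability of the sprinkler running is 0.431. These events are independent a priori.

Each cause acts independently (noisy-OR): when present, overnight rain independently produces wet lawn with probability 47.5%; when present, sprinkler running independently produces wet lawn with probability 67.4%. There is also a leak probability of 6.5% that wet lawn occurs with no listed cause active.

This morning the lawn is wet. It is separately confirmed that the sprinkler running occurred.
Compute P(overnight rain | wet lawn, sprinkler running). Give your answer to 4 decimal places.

P(overnight rain | wet lawn, sprinkler running) ≈ 0.1961

Under noisy-OR, P(wet lawn | causes) = 1 − (1−0.065)·∏(1−qᵢ) over the active causes.
Sum P(wet lawn|·) weighted by the priors over both values of overnight rain:
  P(wet lawn | sprinkler running) = 0.69519·0.832 + 0.839975·0.168
        = 0.578398 + 0.141116 = 0.719514
Keeping only the overnight rain-present terms gives 0.141116, so
  P(overnight rain | wet lawn, sprinkler running) = 0.141116 / 0.719514 ≈ 0.1961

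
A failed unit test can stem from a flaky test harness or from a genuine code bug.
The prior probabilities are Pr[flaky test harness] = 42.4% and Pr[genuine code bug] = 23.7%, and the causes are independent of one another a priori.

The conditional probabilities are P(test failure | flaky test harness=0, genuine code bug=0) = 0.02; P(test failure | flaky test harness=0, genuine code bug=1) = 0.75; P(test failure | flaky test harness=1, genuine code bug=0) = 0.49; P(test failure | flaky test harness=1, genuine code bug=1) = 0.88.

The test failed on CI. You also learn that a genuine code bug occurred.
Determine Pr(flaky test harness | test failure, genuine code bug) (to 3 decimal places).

Pr(flaky test harness | test failure, genuine code bug) ≈ 0.463

P(test failure | genuine code bug) = 0.75*0.576 + 0.88*0.424 = 0.432000 + 0.373120 = 0.805120
Restricting to configurations with flaky test harness present: 0.88*0.424 = 0.373120.
So P(flaky test harness | test failure, genuine code bug) = 0.373120/0.805120 ≈ 0.463.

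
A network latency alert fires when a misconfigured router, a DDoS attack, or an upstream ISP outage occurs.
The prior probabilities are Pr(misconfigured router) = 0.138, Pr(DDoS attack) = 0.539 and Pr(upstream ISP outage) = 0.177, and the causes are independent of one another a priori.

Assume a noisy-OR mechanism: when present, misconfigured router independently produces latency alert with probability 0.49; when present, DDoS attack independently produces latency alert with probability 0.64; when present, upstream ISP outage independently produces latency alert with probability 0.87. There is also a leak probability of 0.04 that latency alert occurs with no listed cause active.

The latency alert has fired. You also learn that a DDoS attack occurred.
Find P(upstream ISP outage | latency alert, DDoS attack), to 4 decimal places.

P(upstream ISP outage | latency alert, DDoS attack) ≈ 0.2331

Under noisy-OR, P(latency alert | causes) = 1 − (1−0.04)·∏(1−qᵢ) over the active causes.
Numerator (weight on configurations with upstream ISP outage): 0.145719 + 0.023866 = 0.169585
Normalizer over all consistent configurations: 0.6544·0.862·0.823 + 0.955072·0.862·0.177 + 0.823744·0.138·0.823 + 0.977087·0.138·0.177 = 0.727389
Posterior = 0.169585 / 0.727389 ≈ 0.2331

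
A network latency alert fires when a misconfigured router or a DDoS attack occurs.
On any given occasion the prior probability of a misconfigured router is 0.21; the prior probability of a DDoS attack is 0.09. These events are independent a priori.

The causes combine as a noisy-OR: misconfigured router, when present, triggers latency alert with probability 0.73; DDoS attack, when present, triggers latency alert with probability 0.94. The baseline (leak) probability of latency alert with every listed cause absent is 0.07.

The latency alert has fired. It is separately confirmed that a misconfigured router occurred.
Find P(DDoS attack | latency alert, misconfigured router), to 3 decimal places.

P(DDoS attack | latency alert, misconfigured router) ≈ 0.115

Under noisy-OR, P(latency alert | causes) = 1 − (1−0.07)·∏(1−qᵢ) over the active causes.
P(latency alert | misconfigured router) = 0.7489*0.91 + 0.984934*0.09 = 0.681499 + 0.088644 = 0.770143
The DDoS attack-present share is 0.984934*0.09 = 0.088644.
So P(DDoS attack | latency alert, misconfigured router) = 0.088644/0.770143 ≈ 0.115.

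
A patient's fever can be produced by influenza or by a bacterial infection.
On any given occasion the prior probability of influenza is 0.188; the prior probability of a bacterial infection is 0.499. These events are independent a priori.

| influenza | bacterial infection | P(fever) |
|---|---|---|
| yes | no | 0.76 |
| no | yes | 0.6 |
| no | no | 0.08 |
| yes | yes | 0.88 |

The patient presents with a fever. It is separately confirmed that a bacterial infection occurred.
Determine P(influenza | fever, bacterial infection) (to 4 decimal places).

For the numerator, keep only influenza=true terms: 0.88×0.188 = 0.165440
The normalizing constant is 0.6×0.812 + 0.88×0.188 = 0.652640
Posterior = 0.165440 / 0.652640 ≈ 0.2535

P(influenza | fever, bacterial infection) ≈ 0.2535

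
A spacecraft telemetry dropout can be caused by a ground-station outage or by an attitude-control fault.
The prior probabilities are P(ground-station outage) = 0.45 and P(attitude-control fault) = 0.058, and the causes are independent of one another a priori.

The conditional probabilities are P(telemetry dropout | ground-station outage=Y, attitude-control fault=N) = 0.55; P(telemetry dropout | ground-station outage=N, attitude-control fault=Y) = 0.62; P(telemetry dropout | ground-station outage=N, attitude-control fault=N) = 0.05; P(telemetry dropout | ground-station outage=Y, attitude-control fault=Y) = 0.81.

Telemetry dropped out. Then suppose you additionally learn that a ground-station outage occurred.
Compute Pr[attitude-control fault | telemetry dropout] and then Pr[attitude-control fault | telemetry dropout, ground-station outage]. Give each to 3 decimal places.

Pr[attitude-control fault | telemetry dropout] ≈ 0.136; Pr[attitude-control fault | telemetry dropout, ground-station outage] ≈ 0.083

P(telemetry dropout) = 0.05·0.55·0.942 + 0.62·0.55·0.058 + 0.55·0.45·0.942 + 0.81·0.45·0.058 = 0.025905 + 0.019778 + 0.233145 + 0.021141 = 0.299969
The attitude-control fault-present share is 0.019778 + 0.021141 = 0.040919.
P(attitude-control fault | telemetry dropout) = 0.040919 / 0.299969 ≈ 0.136

With the extra evidence:
Weight on attitude-control fault=true, given the evidence: 0.81·0.058 = 0.046980
The normalizing constant is 0.55·0.942 + 0.81·0.058 = 0.565080
Posterior = 0.046980 / 0.565080 ≈ 0.083
This is intercausal reasoning (explaining away): once ground-station outage accounts for the telemetry dropout, attitude-control fault becomes less likely.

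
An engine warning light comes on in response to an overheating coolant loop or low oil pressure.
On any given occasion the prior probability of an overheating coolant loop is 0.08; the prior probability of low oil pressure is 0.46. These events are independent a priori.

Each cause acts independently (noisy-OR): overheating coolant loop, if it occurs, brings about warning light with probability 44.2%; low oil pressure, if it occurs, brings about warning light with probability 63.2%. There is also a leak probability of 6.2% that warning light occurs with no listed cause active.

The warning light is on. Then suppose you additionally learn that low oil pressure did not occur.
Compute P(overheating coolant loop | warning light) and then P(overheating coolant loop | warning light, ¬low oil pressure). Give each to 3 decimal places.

Under noisy-OR, P(warning light | causes) = 1 − (1−0.062)·∏(1−qᵢ) over the active causes.
P(warning light) = 0.062×0.92×0.54 + 0.654816×0.92×0.46 + 0.476596×0.08×0.54 + 0.807387×0.08×0.46 = 0.030802 + 0.277118 + 0.020589 + 0.029712 = 0.358221
The overheating coolant loop-present share is 0.020589 + 0.029712 = 0.050301.
P(overheating coolant loop | warning light) = 0.050301 / 0.358221 ≈ 0.140

Now also conditioning on low oil pressure≠true:
P(warning light | ¬low oil pressure) = 0.062·0.92 + 0.476596·0.08 = 0.057040 + 0.038128 = 0.095168
Restricting to configurations with overheating coolant loop present: 0.476596·0.08 = 0.038128.
So P(overheating coolant loop | warning light, ¬low oil pressure) = 0.038128/0.095168 ≈ 0.401.
With low oil pressure excluded, overheating coolant loop must carry more of the explanatory weight for the warning light.

P(overheating coolant loop | warning light) ≈ 0.140; P(overheating coolant loop | warning light, ¬low oil pressure) ≈ 0.401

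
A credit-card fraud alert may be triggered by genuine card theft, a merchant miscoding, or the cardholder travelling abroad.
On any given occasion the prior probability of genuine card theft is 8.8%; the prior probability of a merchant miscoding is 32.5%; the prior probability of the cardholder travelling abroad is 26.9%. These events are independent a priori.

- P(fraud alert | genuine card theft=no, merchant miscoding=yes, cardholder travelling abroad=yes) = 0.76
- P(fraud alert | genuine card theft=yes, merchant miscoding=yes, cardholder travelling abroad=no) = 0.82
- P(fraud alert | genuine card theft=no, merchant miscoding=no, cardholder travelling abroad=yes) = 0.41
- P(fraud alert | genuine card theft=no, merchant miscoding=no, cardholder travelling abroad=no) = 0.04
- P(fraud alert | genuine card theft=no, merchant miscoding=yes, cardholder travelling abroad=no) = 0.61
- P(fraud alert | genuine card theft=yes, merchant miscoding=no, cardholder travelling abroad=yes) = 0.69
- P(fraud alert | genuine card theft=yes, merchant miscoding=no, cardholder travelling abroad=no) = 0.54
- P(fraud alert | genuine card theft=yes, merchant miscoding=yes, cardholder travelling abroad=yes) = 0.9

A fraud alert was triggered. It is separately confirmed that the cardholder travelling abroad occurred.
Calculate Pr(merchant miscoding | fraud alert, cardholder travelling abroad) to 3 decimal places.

Pr(merchant miscoding | fraud alert, cardholder travelling abroad) ≈ 0.461

P(fraud alert | cardholder travelling abroad) = 0.41×0.912×0.675 + 0.76×0.912×0.325 + 0.69×0.088×0.675 + 0.9×0.088×0.325 = 0.252396 + 0.225264 + 0.040986 + 0.025740 = 0.544386
Restricting to configurations with merchant miscoding present: 0.225264 + 0.025740 = 0.251004.
So P(merchant miscoding | fraud alert, cardholder travelling abroad) = 0.251004/0.544386 ≈ 0.461.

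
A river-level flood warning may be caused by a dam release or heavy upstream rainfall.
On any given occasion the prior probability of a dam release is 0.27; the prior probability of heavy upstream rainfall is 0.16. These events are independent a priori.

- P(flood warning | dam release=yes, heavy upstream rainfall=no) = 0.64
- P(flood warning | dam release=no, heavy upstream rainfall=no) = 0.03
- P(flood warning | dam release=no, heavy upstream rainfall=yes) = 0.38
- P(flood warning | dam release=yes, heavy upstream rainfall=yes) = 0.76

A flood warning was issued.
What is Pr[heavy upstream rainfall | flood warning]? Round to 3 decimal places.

Pr[heavy upstream rainfall | flood warning] ≈ 0.321

By total probability over the 4 (dam release, heavy upstream rainfall) configurations:
  P(flood warning) = 0.03×0.73×0.84 + 0.38×0.73×0.16 + 0.64×0.27×0.84 + 0.76×0.27×0.16
        = 0.018396 + 0.044384 + 0.145152 + 0.032832 = 0.240764
The terms with heavy upstream rainfall present sum to 0.077216, so
  P(heavy upstream rainfall | flood warning) = 0.077216 / 0.240764 ≈ 0.321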